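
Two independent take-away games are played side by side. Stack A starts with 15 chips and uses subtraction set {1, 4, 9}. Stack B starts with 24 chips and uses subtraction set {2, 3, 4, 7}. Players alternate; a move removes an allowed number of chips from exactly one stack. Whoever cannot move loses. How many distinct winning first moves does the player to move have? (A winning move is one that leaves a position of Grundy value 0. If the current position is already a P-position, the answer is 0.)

4

Stack A, S = {1, 4, 9}:
G(0) = 0
G(1) = mex{0} = 1
G(2) = mex{1} = 0
G(3) = mex{0} = 1
G(4) = mex{1,0} = 2
G(5) = mex{2,1} = 0
G(6) = mex{0,0} = 1
G(7) = mex{1,1} = 0
G(8) = mex{0,2} = 1
G(9) = mex{1,0,0} = 2
G(10) = mex{2,1,1} = 0
G(11) = mex{0,0,0} = 1
G(12) = mex{1,1,1} = 0
G(13) = mex{0,2,2} = 1
G(14) = mex{1,0,0} = 2
G(15) = mex{2,1,1} = 0
G_A(15) = 0.
Stack B, S = {2, 3, 4, 7}:
n :  0  1  2  3  4  5  6  7  8  9 10 11 12 13 14 15 16 17 18 19 20 21 22 23 24
G :  0  0  1  1  2  2  0  3  1  4  2  0  0  1  1  2  2  0  3  1  4  2  0  0  1
G_B(24) = 1.
Combined Grundy value = 0 ⊕ 1 = 1.
A winning move leaves total XOR = 0, i.e. changes one component's Grundy value g to g ⊕ X where X is the current total.
Stack A: need g' = 0⊕1 = 1. Options: 15−1→G=2, 15−4→G=1, 15−9→G=1. Hits: 2.
Stack B: need g' = 1⊕1 = 0. Options: 24−2→G=0, 24−3→G=2, 24−4→G=4, 24−7→G=0. Hits: 2.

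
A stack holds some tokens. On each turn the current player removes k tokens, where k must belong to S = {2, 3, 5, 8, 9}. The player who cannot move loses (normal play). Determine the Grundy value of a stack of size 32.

G(0) = 0
G(1) = mex{} = 0
G(2) = mex{0} = 1
G(3) = mex{0,0} = 1
G(4) = mex{1,0} = 2
G(5) = mex{1,1,0} = 2
G(6) = mex{2,1,0} = 3
G(7) = mex{2,2,1} = 0
G(8) = mex{3,2,1,0} = 4
G(9) = mex{0,3,2,0,0} = 1
G(10) = mex{4,0,2,1,0} = 3
G(11) = mex{1,4,3,1,1} = 0
G(12) = mex{3,1,0,2,1} = 4
G(13) = mex{0,3,4,2,2} = 1
G(14) = mex{4,0,1,3,2} = 5
G(15) = mex{1,4,3,0,3} = 2
G(16) = mex{5,1,0,4,0} = 2
G(17) = mex{2,5,4,1,4} = 0
G(18) = mex{2,2,1,3,1} = 0
G(19) = mex{0,2,5,0,3} = 1
G(20) = mex{0,0,2,4,0} = 1
G(21) = mex{1,0,2,1,4} = 3
G(22) = mex{1,1,0,5,1} = 2
G(23) = mex{3,1,0,2,5} = 4
G(24) = mex{2,3,1,2,2} = 0
G(25) = mex{4,2,1,0,2} = 3
G(26) = mex{0,4,3,0,0} = 1
G(27) = mex{3,0,2,1,0} = 4
G(28) = mex{1,3,4,1,1} = 0
G(29) = mex{4,1,0,3,1} = 2
G(30) = mex{0,4,3,2,3} = 1
G(31) = mex{2,0,1,4,2} = 3
G(32) = mex{1,2,4,0,4} = 3

3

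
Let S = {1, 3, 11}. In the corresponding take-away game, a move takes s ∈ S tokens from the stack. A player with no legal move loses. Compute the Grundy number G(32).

G(0) = 0
G(1) = mex{0} = 1
G(2) = mex{1} = 0
G(3) = mex{0,0} = 1
G(4) = mex{1,1} = 0
G(5) = mex{0,0} = 1
G(6) = mex{1,1} = 0
G(7) = mex{0,0} = 1
G(8) = mex{1,1} = 0
G(9) = mex{0,0} = 1
G(10) = mex{1,1} = 0
G(11) = mex{0,0,0} = 1
G(12) = mex{1,1,1} = 0
G(13) = mex{0,0,0} = 1
G(14) = mex{1,1,1} = 0
G(15) = mex{0,0,0} = 1
G(16) = mex{1,1,1} = 0
G(17) = mex{0,0,0} = 1
G(18) = mex{1,1,1} = 0
G(19) = mex{0,0,0} = 1
G(20) = mex{1,1,1} = 0
G(21) = mex{0,0,0} = 1
G(22) = mex{1,1,1} = 0
G(23) = mex{0,0,0} = 1
G(24) = mex{1,1,1} = 0
G(25) = mex{0,0,0} = 1
G(26) = mex{1,1,1} = 0
G(27) = mex{0,0,0} = 1
G(28) = mex{1,1,1} = 0
G(29) = mex{0,0,0} = 1
G(30) = mex{1,1,1} = 0
G(31) = mex{0,0,0} = 1
G(32) = mex{1,1,1} = 0

0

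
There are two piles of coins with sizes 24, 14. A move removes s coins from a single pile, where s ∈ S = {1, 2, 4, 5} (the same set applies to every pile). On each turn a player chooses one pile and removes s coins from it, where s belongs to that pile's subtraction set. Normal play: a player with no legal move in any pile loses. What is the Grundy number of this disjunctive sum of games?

All piles use S = {1, 2, 4, 5}:
G(0) = 0
G(1) = mex{0} = 1
G(2) = mex{1,0} = 2
G(3) = mex{2,1} = 0
G(4) = mex{0,2,0} = 1
G(5) = mex{1,0,1,0} = 2
G(6) = mex{2,1,2,1} = 0
G(7) = mex{0,2,0,2} = 1
G(8) = mex{1,0,1,0} = 2
G(9) = mex{2,1,2,1} = 0
G(10) = mex{0,2,0,2} = 1
G(11) = mex{1,0,1,0} = 2
G(12) = mex{2,1,2,1} = 0
G(13) = mex{0,2,0,2} = 1
G(14) = mex{1,0,1,0} = 2
G(15) = mex{2,1,2,1} = 0
G(16) = mex{0,2,0,2} = 1
G(17) = mex{1,0,1,0} = 2
G(18) = mex{2,1,2,1} = 0
G(19) = mex{0,2,0,2} = 1
G(20) = mex{1,0,1,0} = 2
G(21) = mex{2,1,2,1} = 0
G(22) = mex{0,2,0,2} = 1
G(23) = mex{1,0,1,0} = 2
G(24) = mex{2,1,2,1} = 0
Pile A: G(24) = 0.
Pile B: G(14) = 2.
Combined Grundy value = 0 ⊕ 2 = 2.

2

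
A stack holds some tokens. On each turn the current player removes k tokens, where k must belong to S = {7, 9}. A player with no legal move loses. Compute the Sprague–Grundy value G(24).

G(0) = 0
G(1) = mex{} = 0
G(2) = mex{} = 0
G(3) = mex{} = 0
G(4) = mex{} = 0
G(5) = mex{} = 0
G(6) = mex{} = 0
G(7) = mex{0} = 1
G(8) = mex{0} = 1
G(9) = mex{0,0} = 1
G(10) = mex{0,0} = 1
G(11) = mex{0,0} = 1
G(12) = mex{0,0} = 1
G(13) = mex{0,0} = 1
G(14) = mex{1,0} = 2
G(15) = mex{1,0} = 2
G(16) = mex{1,1} = 0
G(17) = mex{1,1} = 0
G(18) = mex{1,1} = 0
G(19) = mex{1,1} = 0
G(20) = mex{1,1} = 0
G(21) = mex{2,1} = 0
G(22) = mex{2,1} = 0
G(23) = mex{0,2} = 1
G(24) = mex{0,2} = 1

1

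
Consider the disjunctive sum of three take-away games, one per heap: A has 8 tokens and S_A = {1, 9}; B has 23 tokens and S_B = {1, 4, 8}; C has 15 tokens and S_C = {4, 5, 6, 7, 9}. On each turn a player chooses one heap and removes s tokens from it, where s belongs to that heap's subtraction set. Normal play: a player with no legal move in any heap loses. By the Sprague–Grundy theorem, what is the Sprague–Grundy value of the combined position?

2

Heap A, S = {1, 9}:
n : 0 1 2 3 4 5 6 7 8
G : 0 1 0 1 0 1 0 1 0
G_A(8) = 0.
Heap B, S = {1, 4, 8}:
n :  0  1  2  3  4  5  6  7  8  9 10 11 12 13 14 15 16 17 18 19 20 21 22 23
G :  0  1  0  1  2  0  1  0  1  2  3  2  0  1  0  1  2  0  1  0  1  2  3  2
G_B(23) = 2.
Heap C, S = {4, 5, 6, 7, 9}:
G(0) = 0
G(1) = mex{} = 0
G(2) = mex{} = 0
G(3) = mex{} = 0
G(4) = mex{0} = 1
G(5) = mex{0,0} = 1
G(6) = mex{0,0,0} = 1
G(7) = mex{0,0,0,0} = 1
G(8) = mex{1,0,0,0} = 2
G(9) = mex{1,1,0,0,0} = 2
G(10) = mex{1,1,1,0,0} = 2
G(11) = mex{1,1,1,1,0} = 2
G(12) = mex{2,1,1,1,0} = 3
G(13) = mex{2,2,1,1,1} = 0
G(14) = mex{2,2,2,1,1} = 0
G(15) = mex{2,2,2,2,1} = 0
G_C(15) = 0.
Combined Grundy value = 0 ⊕ 2 ⊕ 0 = 2.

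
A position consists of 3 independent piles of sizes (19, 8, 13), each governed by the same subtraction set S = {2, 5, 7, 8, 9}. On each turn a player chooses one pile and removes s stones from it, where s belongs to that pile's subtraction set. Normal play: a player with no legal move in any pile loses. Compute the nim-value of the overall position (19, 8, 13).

All piles use S = {2, 5, 7, 8, 9}:
G(0) = 0
G(1) = mex{} = 0
G(2) = mex{0} = 1
G(3) = mex{0} = 1
G(4) = mex{1} = 0
G(5) = mex{1,0} = 2
G(6) = mex{0,0} = 1
G(7) = mex{2,1,0} = 3
G(8) = mex{1,1,0,0} = 2
G(9) = mex{3,0,1,0,0} = 2
G(10) = mex{2,2,1,1,0} = 3
G(11) = mex{2,1,0,1,1} = 3
G(12) = mex{3,3,2,0,1} = 4
G(13) = mex{3,2,1,2,0} = 4
G(14) = mex{4,2,3,1,2} = 0
G(15) = mex{4,3,2,3,1} = 0
G(16) = mex{0,3,2,2,3} = 1
G(17) = mex{0,4,3,2,2} = 1
G(18) = mex{1,4,3,3,2} = 0
G(19) = mex{1,0,4,3,3} = 2
Pile A: G(19) = 2.
Pile B: G(8) = 2.
Pile C: G(13) = 4.
Combined Grundy value = 2 ⊕ 2 ⊕ 4 = 4.

4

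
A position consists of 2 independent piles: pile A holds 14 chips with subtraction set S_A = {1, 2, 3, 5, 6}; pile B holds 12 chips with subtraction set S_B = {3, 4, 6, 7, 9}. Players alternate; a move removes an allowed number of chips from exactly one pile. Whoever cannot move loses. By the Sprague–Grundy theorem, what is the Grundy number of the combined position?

Pile A, S = {1, 2, 3, 5, 6}:
G(0) = 0
G(1) = mex{0} = 1
G(2) = mex{1,0} = 2
G(3) = mex{2,1,0} = 3
G(4) = mex{3,2,1} = 0
G(5) = mex{0,3,2,0} = 1
G(6) = mex{1,0,3,1,0} = 2
G(7) = mex{2,1,0,2,1} = 3
G(8) = mex{3,2,1,3,2} = 0
G(9) = mex{0,3,2,0,3} = 1
G(10) = mex{1,0,3,1,0} = 2
G(11) = mex{2,1,0,2,1} = 3
G(12) = mex{3,2,1,3,2} = 0
G(13) = mex{0,3,2,0,3} = 1
G(14) = mex{1,0,3,1,0} = 2
G_A(14) = 2.
Pile B, S = {3, 4, 6, 7, 9}:
G(0) = 0
G(1) = mex{} = 0
G(2) = mex{} = 0
G(3) = mex{0} = 1
G(4) = mex{0,0} = 1
G(5) = mex{0,0} = 1
G(6) = mex{1,0,0} = 2
G(7) = mex{1,1,0,0} = 2
G(8) = mex{1,1,0,0} = 2
G(9) = mex{2,1,1,0,0} = 3
G(10) = mex{2,2,1,1,0} = 3
G(11) = mex{2,2,1,1,0} = 3
G(12) = mex{3,2,2,1,1} = 0
G_B(12) = 0.
Combined Grundy value = 2 ⊕ 0 = 2.

2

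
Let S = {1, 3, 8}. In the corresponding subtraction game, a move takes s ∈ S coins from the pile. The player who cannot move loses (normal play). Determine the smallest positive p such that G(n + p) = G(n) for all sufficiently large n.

n :  0  1  2  3  4  5  6  7  8  9 10 11 12 13 14 15 16 17 18 19 20 21 22 23
G :  0  1  0  1  0  1  0  1  2  3  2  0  1  0  1  0  1  0  1  2  3  2  0  1
G(n+11) = G(n) holds for n = 0,…,7 (a full window of length max(S) = 8), so the sequence is purely periodic with period 11.

11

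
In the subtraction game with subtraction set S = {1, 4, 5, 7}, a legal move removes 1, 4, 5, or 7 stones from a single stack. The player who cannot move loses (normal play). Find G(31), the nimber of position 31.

n :  0  1  2  3  4  5  6  7  8  9 10 11 12 13 14 15 16 17 18 19 20 21 22 23 24 25 26 27 28 29 30 31
G :  0  1  0  1  2  3  2  3  0  1  0  1  2  3  2  3  0  1  0  1  2  3  2  3  0  1  0  1  2  3  2  3

3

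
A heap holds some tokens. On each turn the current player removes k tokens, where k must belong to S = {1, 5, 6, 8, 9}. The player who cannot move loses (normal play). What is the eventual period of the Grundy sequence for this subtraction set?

14

G(0) = 0
G(1) = mex{0} = 1
G(2) = mex{1} = 0
G(3) = mex{0} = 1
G(4) = mex{1} = 0
G(5) = mex{0,0} = 1
G(6) = mex{1,1,0} = 2
G(7) = mex{2,0,1} = 3
G(8) = mex{3,1,0,0} = 2
G(9) = mex{2,0,1,1,0} = 3
G(10) = mex{3,1,0,0,1} = 2
G(11) = mex{2,2,1,1,0} = 3
G(12) = mex{3,3,2,0,1} = 4
G(13) = mex{4,2,3,1,0} = 5
G(14) = mex{5,3,2,2,1} = 0
G(15) = mex{0,2,3,3,2} = 1
G(16) = mex{1,3,2,2,3} = 0
G(17) = mex{0,4,3,3,2} = 1
G(18) = mex{1,5,4,2,3} = 0
G(19) = mex{0,0,5,3,2} = 1
G(20) = mex{1,1,0,4,3} = 2
G(21) = mex{2,0,1,5,4} = 3
G(22) = mex{3,1,0,0,5} = 2
G(23) = mex{2,0,1,1,0} = 3
G(24) = mex{3,1,0,0,1} = 2
G(25) = mex{2,2,1,1,0} = 3
G(26) = mex{3,3,2,0,1} = 4
G(27) = mex{4,2,3,1,0} = 5
G(28) = mex{5,3,2,2,1} = 0
G(29) = mex{0,2,3,3,2} = 1
G(n+14) = G(n) holds for n = 0,…,8 (a full window of length max(S) = 9), so the sequence is purely periodic with period 14.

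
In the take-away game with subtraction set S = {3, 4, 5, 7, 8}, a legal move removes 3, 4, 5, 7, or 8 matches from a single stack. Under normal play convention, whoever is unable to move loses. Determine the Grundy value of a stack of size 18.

2

n :  0  1  2  3  4  5  6  7  8  9 10 11 12 13 14 15 16 17 18
G :  0  0  0  1  1  1  2  2  2  3  3  0  0  0  1  1  1  2  2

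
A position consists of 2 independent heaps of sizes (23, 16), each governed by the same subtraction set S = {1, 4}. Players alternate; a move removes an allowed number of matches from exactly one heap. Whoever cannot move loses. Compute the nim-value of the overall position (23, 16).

All heaps use S = {1, 4}:
G(0) = 0
G(1) = mex{0} = 1
G(2) = mex{1} = 0
G(3) = mex{0} = 1
G(4) = mex{1,0} = 2
G(5) = mex{2,1} = 0
G(6) = mex{0,0} = 1
G(7) = mex{1,1} = 0
G(8) = mex{0,2} = 1
G(9) = mex{1,0} = 2
G(10) = mex{2,1} = 0
G(11) = mex{0,0} = 1
G(12) = mex{1,1} = 0
G(13) = mex{0,2} = 1
G(14) = mex{1,0} = 2
G(15) = mex{2,1} = 0
G(16) = mex{0,0} = 1
G(17) = mex{1,1} = 0
G(18) = mex{0,2} = 1
G(19) = mex{1,0} = 2
G(20) = mex{2,1} = 0
G(21) = mex{0,0} = 1
G(22) = mex{1,1} = 0
G(23) = mex{0,2} = 1
Heap A: G(23) = 1.
Heap B: G(16) = 1.
Combined Grundy value = 1 ⊕ 1 = 0.

0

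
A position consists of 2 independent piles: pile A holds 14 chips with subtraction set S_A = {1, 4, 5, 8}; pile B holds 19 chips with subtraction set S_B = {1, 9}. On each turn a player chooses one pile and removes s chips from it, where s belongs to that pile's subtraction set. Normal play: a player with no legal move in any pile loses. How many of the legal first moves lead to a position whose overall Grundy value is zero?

1

Pile A, S = {1, 4, 5, 8}:
G(0) = 0
G(1) = mex{0} = 1
G(2) = mex{1} = 0
G(3) = mex{0} = 1
G(4) = mex{1,0} = 2
G(5) = mex{2,1,0} = 3
G(6) = mex{3,0,1} = 2
G(7) = mex{2,1,0} = 3
G(8) = mex{3,2,1,0} = 4
G(9) = mex{4,3,2,1} = 0
G(10) = mex{0,2,3,0} = 1
G(11) = mex{1,3,2,1} = 0
G(12) = mex{0,4,3,2} = 1
G(13) = mex{1,0,4,3} = 2
G(14) = mex{2,1,0,2} = 3
G_A(14) = 3.
Pile B, S = {1, 9}:
n :  0  1  2  3  4  5  6  7  8  9 10 11 12 13 14 15 16 17 18 19
G :  0  1  0  1  0  1  0  1  0  1  0  1  0  1  0  1  0  1  0  1
G_B(19) = 1.
Combined Grundy value = 3 ⊕ 1 = 2.
A winning move leaves total XOR = 0, i.e. changes one component's Grundy value g to g ⊕ X where X is the current total.
Pile A: need g' = 3⊕2 = 1. Options: 14−1→G=2, 14−4→G=1, 14−5→G=0, 14−8→G=2. Hits: 1.
Pile B: need g' = 1⊕2 = 3. Options: 19−1→G=0, 19−9→G=0. Hits: 0.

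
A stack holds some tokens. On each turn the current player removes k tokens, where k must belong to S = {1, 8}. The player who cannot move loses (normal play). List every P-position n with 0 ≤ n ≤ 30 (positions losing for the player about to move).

0, 2, 4, 6, 9, 11, 13, 15, 18, 20, 22, 24, 27, 29

n :  0  1  2  3  4  5  6  7  8  9 10 11 12 13 14 15 16 17 18 19 20 21 22 23 24 25 26 27 28 29 30
G :  0  1  0  1  0  1  0  1  2  0  1  0  1  0  1  0  1  2  0  1  0  1  0  1  0  1  2  0  1  0  1
P-positions are exactly the n with G(n) = 0.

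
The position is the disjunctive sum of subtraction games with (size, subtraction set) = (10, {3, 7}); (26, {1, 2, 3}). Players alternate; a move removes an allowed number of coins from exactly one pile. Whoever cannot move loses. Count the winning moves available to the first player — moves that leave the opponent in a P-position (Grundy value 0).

2

Pile A, S = {3, 7}:
G(0) = 0
G(1) = mex{} = 0
G(2) = mex{} = 0
G(3) = mex{0} = 1
G(4) = mex{0} = 1
G(5) = mex{0} = 1
G(6) = mex{1} = 0
G(7) = mex{1,0} = 2
G(8) = mex{1,0} = 2
G(9) = mex{0,0} = 1
G(10) = mex{2,1} = 0
G_A(10) = 0.
Pile B, S = {1, 2, 3}:
G(0) = 0
G(1) = mex{0} = 1
G(2) = mex{1,0} = 2
G(3) = mex{2,1,0} = 3
G(4) = mex{3,2,1} = 0
G(5) = mex{0,3,2} = 1
G(6) = mex{1,0,3} = 2
G(7) = mex{2,1,0} = 3
G(8) = mex{3,2,1} = 0
G(9) = mex{0,3,2} = 1
G(10) = mex{1,0,3} = 2
G(11) = mex{2,1,0} = 3
G(12) = mex{3,2,1} = 0
G(13) = mex{0,3,2} = 1
G(14) = mex{1,0,3} = 2
G(15) = mex{2,1,0} = 3
G(16) = mex{3,2,1} = 0
G(17) = mex{0,3,2} = 1
G(18) = mex{1,0,3} = 2
G(19) = mex{2,1,0} = 3
G(20) = mex{3,2,1} = 0
G(21) = mex{0,3,2} = 1
G(22) = mex{1,0,3} = 2
G(23) = mex{2,1,0} = 3
G(24) = mex{3,2,1} = 0
G(25) = mex{0,3,2} = 1
G(26) = mex{1,0,3} = 2
G_B(26) = 2.
Combined Grundy value = 0 ⊕ 2 = 2.
A winning move leaves total XOR = 0, i.e. changes one component's Grundy value g to g ⊕ X where X is the current total.
Pile A: need g' = 0⊕2 = 2. Options: 10−3→G=2, 10−7→G=1. Hits: 1.
Pile B: need g' = 2⊕2 = 0. Options: 26−1→G=1, 26−2→G=0, 26−3→G=3. Hits: 1.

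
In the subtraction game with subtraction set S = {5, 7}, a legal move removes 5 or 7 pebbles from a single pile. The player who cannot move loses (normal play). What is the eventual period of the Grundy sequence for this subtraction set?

n :  0  1  2  3  4  5  6  7  8  9 10 11 12 13 14 15 16 17 18 19 20 21 22 23 24 25
G :  0  0  0  0  0  1  1  1  1  1  2  2  0  0  0  0  0  1  1  1  1  1  2  2  0  0
G(n+12) = G(n) holds for n = 0,…,6 (a full window of length max(S) = 7), so the sequence is purely periodic with period 12.

12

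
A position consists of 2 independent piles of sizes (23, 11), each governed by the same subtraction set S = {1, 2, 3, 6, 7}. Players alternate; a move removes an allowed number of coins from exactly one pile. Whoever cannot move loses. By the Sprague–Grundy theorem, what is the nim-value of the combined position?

0

All piles use S = {1, 2, 3, 6, 7}:
G(0) = 0
G(1) = mex{0} = 1
G(2) = mex{1,0} = 2
G(3) = mex{2,1,0} = 3
G(4) = mex{3,2,1} = 0
G(5) = mex{0,3,2} = 1
G(6) = mex{1,0,3,0} = 2
G(7) = mex{2,1,0,1,0} = 3
G(8) = mex{3,2,1,2,1} = 0
G(9) = mex{0,3,2,3,2} = 1
G(10) = mex{1,0,3,0,3} = 2
G(11) = mex{2,1,0,1,0} = 3
G(12) = mex{3,2,1,2,1} = 0
G(13) = mex{0,3,2,3,2} = 1
G(14) = mex{1,0,3,0,3} = 2
G(15) = mex{2,1,0,1,0} = 3
G(16) = mex{3,2,1,2,1} = 0
G(17) = mex{0,3,2,3,2} = 1
G(18) = mex{1,0,3,0,3} = 2
G(19) = mex{2,1,0,1,0} = 3
G(20) = mex{3,2,1,2,1} = 0
G(21) = mex{0,3,2,3,2} = 1
G(22) = mex{1,0,3,0,3} = 2
G(23) = mex{2,1,0,1,0} = 3
Pile A: G(23) = 3.
Pile B: G(11) = 3.
Combined Grundy value = 3 ⊕ 3 = 0.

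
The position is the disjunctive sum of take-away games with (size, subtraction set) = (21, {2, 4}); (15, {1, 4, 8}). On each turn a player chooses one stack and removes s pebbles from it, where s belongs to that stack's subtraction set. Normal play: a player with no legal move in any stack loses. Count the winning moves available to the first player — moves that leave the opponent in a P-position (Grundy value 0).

Stack A, S = {2, 4}:
n :  0  1  2  3  4  5  6  7  8  9 10 11 12 13 14 15 16 17 18 19 20 21
G :  0  0  1  1  2  2  0  0  1  1  2  2  0  0  1  1  2  2  0  0  1  1
G_A(21) = 1.
Stack B, S = {1, 4, 8}:
n :  0  1  2  3  4  5  6  7  8  9 10 11 12 13 14 15
G :  0  1  0  1  2  0  1  0  1  2  3  2  0  1  0  1
G_B(15) = 1.
Combined Grundy value = 1 ⊕ 1 = 0.
A winning move leaves total XOR = 0, i.e. changes one component's Grundy value g to g ⊕ X where X is the current total.
Stack A: target g' = 1⊕0 = 1, but every legal move changes the Grundy value (mex property), so 0 moves.
Stack B: target g' = 1⊕0 = 1, but every legal move changes the Grundy value (mex property), so 0 moves.

0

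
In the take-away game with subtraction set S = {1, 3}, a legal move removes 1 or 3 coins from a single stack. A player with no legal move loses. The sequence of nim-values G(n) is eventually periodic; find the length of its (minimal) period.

n :  0  1  2  3  4  5  6  7  8  9 10 11 12 13 14
G :  0  1  0  1  0  1  0  1  0  1  0  1  0  1  0
G(n+2) = G(n) holds for n = 0,…,2 (a full window of length max(S) = 3), so the sequence is purely periodic with period 2.

2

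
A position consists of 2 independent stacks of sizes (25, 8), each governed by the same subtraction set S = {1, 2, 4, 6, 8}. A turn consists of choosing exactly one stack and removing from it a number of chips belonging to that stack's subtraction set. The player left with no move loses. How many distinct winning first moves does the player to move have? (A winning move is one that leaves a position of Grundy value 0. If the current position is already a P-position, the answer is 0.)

1

All stacks use S = {1, 2, 4, 6, 8}:
G(0) = 0
G(1) = mex{0} = 1
G(2) = mex{1,0} = 2
G(3) = mex{2,1} = 0
G(4) = mex{0,2,0} = 1
G(5) = mex{1,0,1} = 2
G(6) = mex{2,1,2,0} = 3
G(7) = mex{3,2,0,1} = 4
G(8) = mex{4,3,1,2,0} = 5
G(9) = mex{5,4,2,0,1} = 3
G(10) = mex{3,5,3,1,2} = 0
G(11) = mex{0,3,4,2,0} = 1
G(12) = mex{1,0,5,3,1} = 2
G(13) = mex{2,1,3,4,2} = 0
G(14) = mex{0,2,0,5,3} = 1
G(15) = mex{1,0,1,3,4} = 2
G(16) = mex{2,1,2,0,5} = 3
G(17) = mex{3,2,0,1,3} = 4
G(18) = mex{4,3,1,2,0} = 5
G(19) = mex{5,4,2,0,1} = 3
G(20) = mex{3,5,3,1,2} = 0
G(21) = mex{0,3,4,2,0} = 1
G(22) = mex{1,0,5,3,1} = 2
G(23) = mex{2,1,3,4,2} = 0
G(24) = mex{0,2,0,5,3} = 1
G(25) = mex{1,0,1,3,4} = 2
Stack A: G(25) = 2.
Stack B: G(8) = 5.
Combined Grundy value = 2 ⊕ 5 = 7.
A winning move leaves total XOR = 0, i.e. changes one component's Grundy value g to g ⊕ X where X is the current total.
Stack A: need g' = 2⊕7 = 5. Options: 25−1→G=1, 25−2→G=0, 25−4→G=1, 25−6→G=3, 25−8→G=4. Hits: 0.
Stack B: need g' = 5⊕7 = 2. Options: 8−1→G=4, 8−2→G=3, 8−4→G=1, 8−6→G=2, 8−8→G=0. Hits: 1.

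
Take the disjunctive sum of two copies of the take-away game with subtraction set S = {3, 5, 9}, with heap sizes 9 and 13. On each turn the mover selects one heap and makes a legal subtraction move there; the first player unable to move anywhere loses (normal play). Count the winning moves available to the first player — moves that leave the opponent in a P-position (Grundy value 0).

All heaps use S = {3, 5, 9}:
n :  0  1  2  3  4  5  6  7  8  9 10 11 12 13
G :  0  0  0  1  1  1  2  2  0  3  3  1  0  2
Heap A: G(9) = 3.
Heap B: G(13) = 2.
Combined Grundy value = 3 ⊕ 2 = 1.
A winning move leaves total XOR = 0, i.e. changes one component's Grundy value g to g ⊕ X where X is the current total.
Heap A: need g' = 3⊕1 = 2. Options: 9−3→G=2, 9−5→G=1, 9−9→G=0. Hits: 1.
Heap B: need g' = 2⊕1 = 3. Options: 13−3→G=3, 13−5→G=0, 13−9→G=1. Hits: 1.

2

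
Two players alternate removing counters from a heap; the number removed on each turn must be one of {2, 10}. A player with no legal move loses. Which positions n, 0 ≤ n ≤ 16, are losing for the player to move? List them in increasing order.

0, 1, 4, 5, 8, 9, 12, 13, 16

n :  0  1  2  3  4  5  6  7  8  9 10 11 12 13 14 15 16
G :  0  0  1  1  0  0  1  1  0  0  1  1  0  0  1  1  0
P-positions are exactly the n with G(n) = 0.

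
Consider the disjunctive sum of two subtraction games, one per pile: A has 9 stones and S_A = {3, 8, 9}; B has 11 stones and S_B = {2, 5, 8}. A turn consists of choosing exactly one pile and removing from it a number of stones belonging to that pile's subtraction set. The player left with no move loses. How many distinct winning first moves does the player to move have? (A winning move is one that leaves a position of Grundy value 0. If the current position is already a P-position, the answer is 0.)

Pile A, S = {3, 8, 9}:
n : 0 1 2 3 4 5 6 7 8 9
G : 0 0 0 1 1 1 0 0 2 1
G_A(9) = 1.
Pile B, S = {2, 5, 8}:
n :  0  1  2  3  4  5  6  7  8  9 10 11
G :  0  0  1  1  0  2  1  0  2  1  0  0
G_B(11) = 0.
Combined Grundy value = 1 ⊕ 0 = 1.
A winning move leaves total XOR = 0, i.e. changes one component's Grundy value g to g ⊕ X where X is the current total.
Pile A: need g' = 1⊕1 = 0. Options: 9−3→G=0, 9−8→G=0, 9−9→G=0. Hits: 3.
Pile B: need g' = 0⊕1 = 1. Options: 11−2→G=1, 11−5→G=1, 11−8→G=1. Hits: 3.

6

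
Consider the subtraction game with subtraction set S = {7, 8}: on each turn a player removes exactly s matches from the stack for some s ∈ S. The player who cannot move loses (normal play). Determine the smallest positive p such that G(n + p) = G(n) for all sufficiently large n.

G(0) = 0
G(1) = mex{} = 0
G(2) = mex{} = 0
G(3) = mex{} = 0
G(4) = mex{} = 0
G(5) = mex{} = 0
G(6) = mex{} = 0
G(7) = mex{0} = 1
G(8) = mex{0,0} = 1
G(9) = mex{0,0} = 1
G(10) = mex{0,0} = 1
G(11) = mex{0,0} = 1
G(12) = mex{0,0} = 1
G(13) = mex{0,0} = 1
G(14) = mex{1,0} = 2
G(15) = mex{1,1} = 0
G(16) = mex{1,1} = 0
G(17) = mex{1,1} = 0
G(18) = mex{1,1} = 0
G(19) = mex{1,1} = 0
G(20) = mex{1,1} = 0
G(21) = mex{2,1} = 0
G(22) = mex{0,2} = 1
G(23) = mex{0,0} = 1
G(24) = mex{0,0} = 1
G(25) = mex{0,0} = 1
G(26) = mex{0,0} = 1
G(27) = mex{0,0} = 1
G(28) = mex{0,0} = 1
G(29) = mex{1,0} = 2
G(30) = mex{1,1} = 0
G(31) = mex{1,1} = 0
G(n+15) = G(n) holds for n = 0,…,7 (a full window of length max(S) = 8), so the sequence is purely periodic with period 15.

15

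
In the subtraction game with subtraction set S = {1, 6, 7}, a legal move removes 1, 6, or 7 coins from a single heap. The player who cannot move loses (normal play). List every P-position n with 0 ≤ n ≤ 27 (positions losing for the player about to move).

0, 2, 4, 12, 14, 16, 24, 26

G(0) = 0
G(1) = mex{0} = 1
G(2) = mex{1} = 0
G(3) = mex{0} = 1
G(4) = mex{1} = 0
G(5) = mex{0} = 1
G(6) = mex{1,0} = 2
G(7) = mex{2,1,0} = 3
G(8) = mex{3,0,1} = 2
G(9) = mex{2,1,0} = 3
G(10) = mex{3,0,1} = 2
G(11) = mex{2,1,0} = 3
G(12) = mex{3,2,1} = 0
G(13) = mex{0,3,2} = 1
G(14) = mex{1,2,3} = 0
G(15) = mex{0,3,2} = 1
G(16) = mex{1,2,3} = 0
G(17) = mex{0,3,2} = 1
G(18) = mex{1,0,3} = 2
G(19) = mex{2,1,0} = 3
G(20) = mex{3,0,1} = 2
G(21) = mex{2,1,0} = 3
G(22) = mex{3,0,1} = 2
G(23) = mex{2,1,0} = 3
G(24) = mex{3,2,1} = 0
G(25) = mex{0,3,2} = 1
G(26) = mex{1,2,3} = 0
G(27) = mex{0,3,2} = 1
P-positions are exactly the n with G(n) = 0.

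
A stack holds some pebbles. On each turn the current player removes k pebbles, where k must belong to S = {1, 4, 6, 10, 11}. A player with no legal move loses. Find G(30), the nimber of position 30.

2

G(0) = 0
G(1) = mex{0} = 1
G(2) = mex{1} = 0
G(3) = mex{0} = 1
G(4) = mex{1,0} = 2
G(5) = mex{2,1} = 0
G(6) = mex{0,0,0} = 1
G(7) = mex{1,1,1} = 0
G(8) = mex{0,2,0} = 1
G(9) = mex{1,0,1} = 2
G(10) = mex{2,1,2,0} = 3
G(11) = mex{3,0,0,1,0} = 2
G(12) = mex{2,1,1,0,1} = 3
G(13) = mex{3,2,0,1,0} = 4
G(14) = mex{4,3,1,2,1} = 0
G(15) = mex{0,2,2,0,2} = 1
G(16) = mex{1,3,3,1,0} = 2
G(17) = mex{2,4,2,0,1} = 3
G(18) = mex{3,0,3,1,0} = 2
G(19) = mex{2,1,4,2,1} = 0
G(20) = mex{0,2,0,3,2} = 1
G(21) = mex{1,3,1,2,3} = 0
G(22) = mex{0,2,2,3,2} = 1
G(23) = mex{1,0,3,4,3} = 2
G(24) = mex{2,1,2,0,4} = 3
G(25) = mex{3,0,0,1,0} = 2
G(26) = mex{2,1,1,2,1} = 0
G(27) = mex{0,2,0,3,2} = 1
G(28) = mex{1,3,1,2,3} = 0
G(29) = mex{0,2,2,0,2} = 1
G(30) = mex{1,0,3,1,0} = 2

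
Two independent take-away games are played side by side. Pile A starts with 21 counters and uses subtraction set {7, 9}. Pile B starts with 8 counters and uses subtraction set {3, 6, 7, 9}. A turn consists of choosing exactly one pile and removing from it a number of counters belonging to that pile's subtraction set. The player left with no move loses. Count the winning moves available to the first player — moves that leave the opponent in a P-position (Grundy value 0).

3

Pile A, S = {7, 9}:
n :  0  1  2  3  4  5  6  7  8  9 10 11 12 13 14 15 16 17 18 19 20 21
G :  0  0  0  0  0  0  0  1  1  1  1  1  1  1  2  2  0  0  0  0  0  0
G_A(21) = 0.
Pile B, S = {3, 6, 7, 9}:
G(0) = 0
G(1) = mex{} = 0
G(2) = mex{} = 0
G(3) = mex{0} = 1
G(4) = mex{0} = 1
G(5) = mex{0} = 1
G(6) = mex{1,0} = 2
G(7) = mex{1,0,0} = 2
G(8) = mex{1,0,0} = 2
G_B(8) = 2.
Combined Grundy value = 0 ⊕ 2 = 2.
A winning move leaves total XOR = 0, i.e. changes one component's Grundy value g to g ⊕ X where X is the current total.
Pile A: need g' = 0⊕2 = 2. Options: 21−7→G=2, 21−9→G=1. Hits: 1.
Pile B: need g' = 2⊕2 = 0. Options: 8−3→G=1, 8−6→G=0, 8−7→G=0. Hits: 2.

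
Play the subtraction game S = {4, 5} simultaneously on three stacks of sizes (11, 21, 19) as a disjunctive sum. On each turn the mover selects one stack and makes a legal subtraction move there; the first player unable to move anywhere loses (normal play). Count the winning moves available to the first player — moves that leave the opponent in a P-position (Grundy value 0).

0

All stacks use S = {4, 5}:
G(0) = 0
G(1) = mex{} = 0
G(2) = mex{} = 0
G(3) = mex{} = 0
G(4) = mex{0} = 1
G(5) = mex{0,0} = 1
G(6) = mex{0,0} = 1
G(7) = mex{0,0} = 1
G(8) = mex{1,0} = 2
G(9) = mex{1,1} = 0
G(10) = mex{1,1} = 0
G(11) = mex{1,1} = 0
G(12) = mex{2,1} = 0
G(13) = mex{0,2} = 1
G(14) = mex{0,0} = 1
G(15) = mex{0,0} = 1
G(16) = mex{0,0} = 1
G(17) = mex{1,0} = 2
G(18) = mex{1,1} = 0
G(19) = mex{1,1} = 0
G(20) = mex{1,1} = 0
G(21) = mex{2,1} = 0
Stack A: G(11) = 0.
Stack B: G(21) = 0.
Stack C: G(19) = 0.
Combined Grundy value = 0 ⊕ 0 ⊕ 0 = 0.
A winning move leaves total XOR = 0, i.e. changes one component's Grundy value g to g ⊕ X where X is the current total.
Stack A: target g' = 0⊕0 = 0, but every legal move changes the Grundy value (mex property), so 0 moves.
Stack B: target g' = 0⊕0 = 0, but every legal move changes the Grundy value (mex property), so 0 moves.
Stack C: target g' = 0⊕0 = 0, but every legal move changes the Grundy value (mex property), so 0 moves.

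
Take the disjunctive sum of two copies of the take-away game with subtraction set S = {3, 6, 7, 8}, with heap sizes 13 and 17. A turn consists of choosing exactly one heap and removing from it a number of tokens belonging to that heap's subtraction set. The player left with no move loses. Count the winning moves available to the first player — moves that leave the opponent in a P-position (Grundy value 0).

3

All heaps use S = {3, 6, 7, 8}:
n :  0  1  2  3  4  5  6  7  8  9 10 11 12 13 14 15 16 17
G :  0  0  0  1  1  1  2  2  2  3  3  0  0  0  1  1  1  2
Heap A: G(13) = 0.
Heap B: G(17) = 2.
Combined Grundy value = 0 ⊕ 2 = 2.
A winning move leaves total XOR = 0, i.e. changes one component's Grundy value g to g ⊕ X where X is the current total.
Heap A: need g' = 0⊕2 = 2. Options: 13−3→G=3, 13−6→G=2, 13−7→G=2, 13−8→G=1. Hits: 2.
Heap B: need g' = 2⊕2 = 0. Options: 17−3→G=1, 17−6→G=0, 17−7→G=3, 17−8→G=3. Hits: 1.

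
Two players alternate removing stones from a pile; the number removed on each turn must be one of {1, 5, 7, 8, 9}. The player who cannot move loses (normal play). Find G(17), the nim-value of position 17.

G(0) = 0
G(1) = mex{0} = 1
G(2) = mex{1} = 0
G(3) = mex{0} = 1
G(4) = mex{1} = 0
G(5) = mex{0,0} = 1
G(6) = mex{1,1} = 0
G(7) = mex{0,0,0} = 1
G(8) = mex{1,1,1,0} = 2
G(9) = mex{2,0,0,1,0} = 3
G(10) = mex{3,1,1,0,1} = 2
G(11) = mex{2,0,0,1,0} = 3
G(12) = mex{3,1,1,0,1} = 2
G(13) = mex{2,2,0,1,0} = 3
G(14) = mex{3,3,1,0,1} = 2
G(15) = mex{2,2,2,1,0} = 3
G(16) = mex{3,3,3,2,1} = 0
G(17) = mex{0,2,2,3,2} = 1

1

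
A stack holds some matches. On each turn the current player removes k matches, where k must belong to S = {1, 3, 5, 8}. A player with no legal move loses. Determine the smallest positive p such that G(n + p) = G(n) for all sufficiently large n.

13

G(0) = 0
G(1) = mex{0} = 1
G(2) = mex{1} = 0
G(3) = mex{0,0} = 1
G(4) = mex{1,1} = 0
G(5) = mex{0,0,0} = 1
G(6) = mex{1,1,1} = 0
G(7) = mex{0,0,0} = 1
G(8) = mex{1,1,1,0} = 2
G(9) = mex{2,0,0,1} = 3
G(10) = mex{3,1,1,0} = 2
G(11) = mex{2,2,0,1} = 3
G(12) = mex{3,3,1,0} = 2
G(13) = mex{2,2,2,1} = 0
G(14) = mex{0,3,3,0} = 1
G(15) = mex{1,2,2,1} = 0
G(16) = mex{0,0,3,2} = 1
G(17) = mex{1,1,2,3} = 0
G(18) = mex{0,0,0,2} = 1
G(19) = mex{1,1,1,3} = 0
G(20) = mex{0,0,0,2} = 1
G(21) = mex{1,1,1,0} = 2
G(22) = mex{2,0,0,1} = 3
G(23) = mex{3,1,1,0} = 2
G(24) = mex{2,2,0,1} = 3
G(25) = mex{3,3,1,0} = 2
G(26) = mex{2,2,2,1} = 0
G(27) = mex{0,3,3,0} = 1
G(n+13) = G(n) holds for n = 0,…,7 (a full window of length max(S) = 8), so the sequence is purely periodic with period 13.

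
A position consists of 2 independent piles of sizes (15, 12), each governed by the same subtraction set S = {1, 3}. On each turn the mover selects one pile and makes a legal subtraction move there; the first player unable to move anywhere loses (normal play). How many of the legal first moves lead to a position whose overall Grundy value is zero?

4

All piles use S = {1, 3}:
n :  0  1  2  3  4  5  6  7  8  9 10 11 12 13 14 15
G :  0  1  0  1  0  1  0  1  0  1  0  1  0  1  0  1
Pile A: G(15) = 1.
Pile B: G(12) = 0.
Combined Grundy value = 1 ⊕ 0 = 1.
A winning move leaves total XOR = 0, i.e. changes one component's Grundy value g to g ⊕ X where X is the current total.
Pile A: need g' = 1⊕1 = 0. Options: 15−1→G=0, 15−3→G=0. Hits: 2.
Pile B: need g' = 0⊕1 = 1. Options: 12−1→G=1, 12−3→G=1. Hits: 2.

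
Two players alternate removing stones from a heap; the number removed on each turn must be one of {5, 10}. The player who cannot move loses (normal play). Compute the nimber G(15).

n :  0  1  2  3  4  5  6  7  8  9 10 11 12 13 14 15
G :  0  0  0  0  0  1  1  1  1  1  2  2  2  2  2  0

0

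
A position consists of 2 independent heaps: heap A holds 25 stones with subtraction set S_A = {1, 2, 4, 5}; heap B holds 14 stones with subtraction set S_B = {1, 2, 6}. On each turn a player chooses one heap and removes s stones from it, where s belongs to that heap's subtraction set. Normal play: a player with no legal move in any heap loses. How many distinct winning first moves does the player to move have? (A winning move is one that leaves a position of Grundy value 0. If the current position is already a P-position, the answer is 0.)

3

Heap A, S = {1, 2, 4, 5}:
n :  0  1  2  3  4  5  6  7  8  9 10 11 12 13 14 15 16 17 18 19 20 21 22 23 24 25
G :  0  1  2  0  1  2  0  1  2  0  1  2  0  1  2  0  1  2  0  1  2  0  1  2  0  1
G_A(25) = 1.
Heap B, S = {1, 2, 6}:
n :  0  1  2  3  4  5  6  7  8  9 10 11 12 13 14
G :  0  1  2  0  1  2  3  0  1  2  0  1  2  3  0
G_B(14) = 0.
Combined Grundy value = 1 ⊕ 0 = 1.
A winning move leaves total XOR = 0, i.e. changes one component's Grundy value g to g ⊕ X where X is the current total.
Heap A: need g' = 1⊕1 = 0. Options: 25−1→G=0, 25−2→G=2, 25−4→G=0, 25−5→G=2. Hits: 2.
Heap B: need g' = 0⊕1 = 1. Options: 14−1→G=3, 14−2→G=2, 14−6→G=1. Hits: 1.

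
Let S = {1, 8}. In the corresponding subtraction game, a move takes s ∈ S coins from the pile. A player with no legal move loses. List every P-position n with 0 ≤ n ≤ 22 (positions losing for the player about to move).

0, 2, 4, 6, 9, 11, 13, 15, 18, 20, 22

G(0) = 0
G(1) = mex{0} = 1
G(2) = mex{1} = 0
G(3) = mex{0} = 1
G(4) = mex{1} = 0
G(5) = mex{0} = 1
G(6) = mex{1} = 0
G(7) = mex{0} = 1
G(8) = mex{1,0} = 2
G(9) = mex{2,1} = 0
G(10) = mex{0,0} = 1
G(11) = mex{1,1} = 0
G(12) = mex{0,0} = 1
G(13) = mex{1,1} = 0
G(14) = mex{0,0} = 1
G(15) = mex{1,1} = 0
G(16) = mex{0,2} = 1
G(17) = mex{1,0} = 2
G(18) = mex{2,1} = 0
G(19) = mex{0,0} = 1
G(20) = mex{1,1} = 0
G(21) = mex{0,0} = 1
G(22) = mex{1,1} = 0
P-positions are exactly the n with G(n) = 0.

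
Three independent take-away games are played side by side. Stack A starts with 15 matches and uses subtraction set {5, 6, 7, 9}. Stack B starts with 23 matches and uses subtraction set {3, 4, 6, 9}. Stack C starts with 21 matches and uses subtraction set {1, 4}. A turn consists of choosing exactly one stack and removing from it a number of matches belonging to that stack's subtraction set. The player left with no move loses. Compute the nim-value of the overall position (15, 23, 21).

Stack A, S = {5, 6, 7, 9}:
n :  0  1  2  3  4  5  6  7  8  9 10 11 12 13 14 15
G :  0  0  0  0  0  1  1  1  1  1  2  2  2  2  0  0
G_A(15) = 0.
Stack B, S = {3, 4, 6, 9}:
n :  0  1  2  3  4  5  6  7  8  9 10 11 12 13 14 15 16 17 18 19 20 21 22 23
G :  0  0  0  1  1  1  2  2  2  3  3  3  0  0  0  1  1  1  2  2  2  3  3  3
G_B(23) = 3.
Stack C, S = {1, 4}:
n :  0  1  2  3  4  5  6  7  8  9 10 11 12 13 14 15 16 17 18 19 20 21
G :  0  1  0  1  2  0  1  0  1  2  0  1  0  1  2  0  1  0  1  2  0  1
G_C(21) = 1.
Combined Grundy value = 0 ⊕ 3 ⊕ 1 = 2.

2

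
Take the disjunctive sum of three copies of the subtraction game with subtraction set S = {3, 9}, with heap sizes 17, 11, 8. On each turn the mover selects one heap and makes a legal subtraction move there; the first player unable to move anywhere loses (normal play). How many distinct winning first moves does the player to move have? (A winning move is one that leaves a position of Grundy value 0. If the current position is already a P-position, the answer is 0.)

0

All heaps use S = {3, 9}:
G(0) = 0
G(1) = mex{} = 0
G(2) = mex{} = 0
G(3) = mex{0} = 1
G(4) = mex{0} = 1
G(5) = mex{0} = 1
G(6) = mex{1} = 0
G(7) = mex{1} = 0
G(8) = mex{1} = 0
G(9) = mex{0,0} = 1
G(10) = mex{0,0} = 1
G(11) = mex{0,0} = 1
G(12) = mex{1,1} = 0
G(13) = mex{1,1} = 0
G(14) = mex{1,1} = 0
G(15) = mex{0,0} = 1
G(16) = mex{0,0} = 1
G(17) = mex{0,0} = 1
Heap A: G(17) = 1.
Heap B: G(11) = 1.
Heap C: G(8) = 0.
Combined Grundy value = 1 ⊕ 1 ⊕ 0 = 0.
A winning move leaves total XOR = 0, i.e. changes one component's Grundy value g to g ⊕ X where X is the current total.
Heap A: target g' = 1⊕0 = 1, but every legal move changes the Grundy value (mex property), so 0 moves.
Heap B: target g' = 1⊕0 = 1, but every legal move changes the Grundy value (mex property), so 0 moves.
Heap C: target g' = 0⊕0 = 0, but every legal move changes the Grundy value (mex property), so 0 moves.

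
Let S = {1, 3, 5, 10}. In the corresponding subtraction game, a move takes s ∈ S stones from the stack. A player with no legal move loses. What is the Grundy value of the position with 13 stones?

n :  0  1  2  3  4  5  6  7  8  9 10 11 12 13
G :  0  1  0  1  0  1  0  1  0  1  2  3  2  3

3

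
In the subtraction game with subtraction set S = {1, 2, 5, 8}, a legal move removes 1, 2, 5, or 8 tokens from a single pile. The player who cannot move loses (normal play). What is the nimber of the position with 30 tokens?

n :  0  1  2  3  4  5  6  7  8  9 10 11 12 13 14 15 16 17 18 19 20 21 22 23 24 25 26 27 28 29 30
G :  0  1  2  0  1  2  0  1  2  0  1  2  0  1  2  0  1  2  0  1  2  0  1  2  0  1  2  0  1  2  0

0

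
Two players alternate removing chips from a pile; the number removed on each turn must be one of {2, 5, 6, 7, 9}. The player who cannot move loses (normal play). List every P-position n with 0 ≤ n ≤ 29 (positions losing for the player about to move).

n :  0  1  2  3  4  5  6  7  8  9 10 11 12 13 14 15 16 17 18 19 20 21 22 23 24 25 26 27 28 29
G :  0  0  1  1  0  2  1  3  2  2  3  3  0  4  1  0  0  1  1  2  2  3  3  2  4  3  0  0  1  1
P-positions are exactly the n with G(n) = 0.

0, 1, 4, 12, 15, 16, 26, 27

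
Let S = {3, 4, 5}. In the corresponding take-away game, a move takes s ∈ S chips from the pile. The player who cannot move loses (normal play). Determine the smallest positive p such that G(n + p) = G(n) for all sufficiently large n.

8

n :  0  1  2  3  4  5  6  7  8  9 10 11 12 13 14 15 16 17
G :  0  0  0  1  1  1  2  2  0  0  0  1  1  1  2  2  0  0
G(n+8) = G(n) holds for n = 0,…,4 (a full window of length max(S) = 5), so the sequence is purely periodic with period 8.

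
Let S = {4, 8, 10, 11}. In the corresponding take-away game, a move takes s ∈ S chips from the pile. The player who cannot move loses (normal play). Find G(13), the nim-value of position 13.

G(0) = 0
G(1) = mex{} = 0
G(2) = mex{} = 0
G(3) = mex{} = 0
G(4) = mex{0} = 1
G(5) = mex{0} = 1
G(6) = mex{0} = 1
G(7) = mex{0} = 1
G(8) = mex{1,0} = 2
G(9) = mex{1,0} = 2
G(10) = mex{1,0,0} = 2
G(11) = mex{1,0,0,0} = 2
G(12) = mex{2,1,0,0} = 3
G(13) = mex{2,1,0,0} = 3

3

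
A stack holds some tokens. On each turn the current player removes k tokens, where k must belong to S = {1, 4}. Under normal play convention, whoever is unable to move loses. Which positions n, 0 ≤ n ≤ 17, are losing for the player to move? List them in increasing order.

0, 2, 5, 7, 10, 12, 15, 17

G(0) = 0
G(1) = mex{0} = 1
G(2) = mex{1} = 0
G(3) = mex{0} = 1
G(4) = mex{1,0} = 2
G(5) = mex{2,1} = 0
G(6) = mex{0,0} = 1
G(7) = mex{1,1} = 0
G(8) = mex{0,2} = 1
G(9) = mex{1,0} = 2
G(10) = mex{2,1} = 0
G(11) = mex{0,0} = 1
G(12) = mex{1,1} = 0
G(13) = mex{0,2} = 1
G(14) = mex{1,0} = 2
G(15) = mex{2,1} = 0
G(16) = mex{0,0} = 1
G(17) = mex{1,1} = 0
P-positions are exactly the n with G(n) = 0.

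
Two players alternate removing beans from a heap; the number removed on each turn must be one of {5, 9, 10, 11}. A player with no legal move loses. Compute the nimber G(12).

G(0) = 0
G(1) = mex{} = 0
G(2) = mex{} = 0
G(3) = mex{} = 0
G(4) = mex{} = 0
G(5) = mex{0} = 1
G(6) = mex{0} = 1
G(7) = mex{0} = 1
G(8) = mex{0} = 1
G(9) = mex{0,0} = 1
G(10) = mex{1,0,0} = 2
G(11) = mex{1,0,0,0} = 2
G(12) = mex{1,0,0,0} = 2

2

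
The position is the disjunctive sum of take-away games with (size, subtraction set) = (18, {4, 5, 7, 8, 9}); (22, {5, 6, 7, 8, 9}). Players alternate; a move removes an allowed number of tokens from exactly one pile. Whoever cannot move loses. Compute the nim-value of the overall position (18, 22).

0

Pile A, S = {4, 5, 7, 8, 9}:
n :  0  1  2  3  4  5  6  7  8  9 10 11 12 13 14 15 16 17 18
G :  0  0  0  0  1  1  1  1  2  2  2  2  3  0  0  0  0  1  1
G_A(18) = 1.
Pile B, S = {5, 6, 7, 8, 9}:
G(0) = 0
G(1) = mex{} = 0
G(2) = mex{} = 0
G(3) = mex{} = 0
G(4) = mex{} = 0
G(5) = mex{0} = 1
G(6) = mex{0,0} = 1
G(7) = mex{0,0,0} = 1
G(8) = mex{0,0,0,0} = 1
G(9) = mex{0,0,0,0,0} = 1
G(10) = mex{1,0,0,0,0} = 2
G(11) = mex{1,1,0,0,0} = 2
G(12) = mex{1,1,1,0,0} = 2
G(13) = mex{1,1,1,1,0} = 2
G(14) = mex{1,1,1,1,1} = 0
G(15) = mex{2,1,1,1,1} = 0
G(16) = mex{2,2,1,1,1} = 0
G(17) = mex{2,2,2,1,1} = 0
G(18) = mex{2,2,2,2,1} = 0
G(19) = mex{0,2,2,2,2} = 1
G(20) = mex{0,0,2,2,2} = 1
G(21) = mex{0,0,0,2,2} = 1
G(22) = mex{0,0,0,0,2} = 1
G_B(22) = 1.
Combined Grundy value = 1 ⊕ 1 = 0.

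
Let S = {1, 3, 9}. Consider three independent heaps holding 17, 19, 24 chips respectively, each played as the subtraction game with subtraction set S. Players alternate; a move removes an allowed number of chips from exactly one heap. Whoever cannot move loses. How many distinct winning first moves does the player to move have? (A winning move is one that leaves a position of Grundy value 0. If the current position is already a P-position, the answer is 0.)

0

All heaps use S = {1, 3, 9}:
G(0) = 0
G(1) = mex{0} = 1
G(2) = mex{1} = 0
G(3) = mex{0,0} = 1
G(4) = mex{1,1} = 0
G(5) = mex{0,0} = 1
G(6) = mex{1,1} = 0
G(7) = mex{0,0} = 1
G(8) = mex{1,1} = 0
G(9) = mex{0,0,0} = 1
G(10) = mex{1,1,1} = 0
G(11) = mex{0,0,0} = 1
G(12) = mex{1,1,1} = 0
G(13) = mex{0,0,0} = 1
G(14) = mex{1,1,1} = 0
G(15) = mex{0,0,0} = 1
G(16) = mex{1,1,1} = 0
G(17) = mex{0,0,0} = 1
G(18) = mex{1,1,1} = 0
G(19) = mex{0,0,0} = 1
G(20) = mex{1,1,1} = 0
G(21) = mex{0,0,0} = 1
G(22) = mex{1,1,1} = 0
G(23) = mex{0,0,0} = 1
G(24) = mex{1,1,1} = 0
Heap A: G(17) = 1.
Heap B: G(19) = 1.
Heap C: G(24) = 0.
Combined Grundy value = 1 ⊕ 1 ⊕ 0 = 0.
A winning move leaves total XOR = 0, i.e. changes one component's Grundy value g to g ⊕ X where X is the current total.
Heap A: target g' = 1⊕0 = 1, but every legal move changes the Grundy value (mex property), so 0 moves.
Heap B: target g' = 1⊕0 = 1, but every legal move changes the Grundy value (mex property), so 0 moves.
Heap C: target g' = 0⊕0 = 0, but every legal move changes the Grundy value (mex property), so 0 moves.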